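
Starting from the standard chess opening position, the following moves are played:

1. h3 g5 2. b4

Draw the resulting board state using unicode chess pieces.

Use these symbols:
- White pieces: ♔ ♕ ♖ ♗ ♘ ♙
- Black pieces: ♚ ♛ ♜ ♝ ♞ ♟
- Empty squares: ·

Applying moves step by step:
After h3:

♜ ♞ ♝ ♛ ♚ ♝ ♞ ♜
♟ ♟ ♟ ♟ ♟ ♟ ♟ ♟
· · · · · · · ·
· · · · · · · ·
· · · · · · · ·
· · · · · · · ♙
♙ ♙ ♙ ♙ ♙ ♙ ♙ ·
♖ ♘ ♗ ♕ ♔ ♗ ♘ ♖


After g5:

♜ ♞ ♝ ♛ ♚ ♝ ♞ ♜
♟ ♟ ♟ ♟ ♟ ♟ · ♟
· · · · · · · ·
· · · · · · ♟ ·
· · · · · · · ·
· · · · · · · ♙
♙ ♙ ♙ ♙ ♙ ♙ ♙ ·
♖ ♘ ♗ ♕ ♔ ♗ ♘ ♖


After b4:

♜ ♞ ♝ ♛ ♚ ♝ ♞ ♜
♟ ♟ ♟ ♟ ♟ ♟ · ♟
· · · · · · · ·
· · · · · · ♟ ·
· ♙ · · · · · ·
· · · · · · · ♙
♙ · ♙ ♙ ♙ ♙ ♙ ·
♖ ♘ ♗ ♕ ♔ ♗ ♘ ♖



  a b c d e f g h
  ─────────────────
8│♜ ♞ ♝ ♛ ♚ ♝ ♞ ♜│8
7│♟ ♟ ♟ ♟ ♟ ♟ · ♟│7
6│· · · · · · · ·│6
5│· · · · · · ♟ ·│5
4│· ♙ · · · · · ·│4
3│· · · · · · · ♙│3
2│♙ · ♙ ♙ ♙ ♙ ♙ ·│2
1│♖ ♘ ♗ ♕ ♔ ♗ ♘ ♖│1
  ─────────────────
  a b c d e f g h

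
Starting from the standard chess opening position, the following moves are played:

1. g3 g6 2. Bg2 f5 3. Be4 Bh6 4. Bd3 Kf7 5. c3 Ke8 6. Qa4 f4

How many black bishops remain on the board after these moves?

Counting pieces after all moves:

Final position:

  a b c d e f g h
  ─────────────────
8│♜ ♞ ♝ ♛ ♚ · ♞ ♜│8
7│♟ ♟ ♟ ♟ ♟ · · ♟│7
6│· · · · · · ♟ ♝│6
5│· · · · · · · ·│5
4│♕ · · · · ♟ · ·│4
3│· · ♙ ♗ · · ♙ ·│3
2│♙ ♙ · ♙ ♙ ♙ · ♙│2
1│♖ ♘ ♗ · ♔ · ♘ ♖│1
  ─────────────────
  a b c d e f g h


2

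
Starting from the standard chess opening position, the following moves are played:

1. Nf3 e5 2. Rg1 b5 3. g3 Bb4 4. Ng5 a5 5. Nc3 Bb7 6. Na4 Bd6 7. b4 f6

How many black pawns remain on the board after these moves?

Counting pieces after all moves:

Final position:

  a b c d e f g h
  ─────────────────
8│♜ ♞ · ♛ ♚ · ♞ ♜│8
7│· ♝ ♟ ♟ · · ♟ ♟│7
6│· · · ♝ · ♟ · ·│6
5│♟ ♟ · · ♟ · ♘ ·│5
4│♘ ♙ · · · · · ·│4
3│· · · · · · ♙ ·│3
2│♙ · ♙ ♙ ♙ ♙ · ♙│2
1│♖ · ♗ ♕ ♔ ♗ ♖ ·│1
  ─────────────────
  a b c d e f g h


8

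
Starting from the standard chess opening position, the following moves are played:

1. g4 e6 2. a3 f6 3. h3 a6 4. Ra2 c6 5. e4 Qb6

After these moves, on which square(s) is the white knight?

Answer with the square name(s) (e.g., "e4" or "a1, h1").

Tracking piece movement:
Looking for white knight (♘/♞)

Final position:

  a b c d e f g h
  ─────────────────
8│♜ ♞ ♝ · ♚ ♝ ♞ ♜│8
7│· ♟ · ♟ · · ♟ ♟│7
6│♟ ♛ ♟ · ♟ ♟ · ·│6
5│· · · · · · · ·│5
4│· · · · ♙ · ♙ ·│4
3│♙ · · · · · · ♙│3
2│♖ ♙ ♙ ♙ · ♙ · ·│2
1│· ♘ ♗ ♕ ♔ ♗ ♘ ♖│1
  ─────────────────
  a b c d e f g h


b1, g1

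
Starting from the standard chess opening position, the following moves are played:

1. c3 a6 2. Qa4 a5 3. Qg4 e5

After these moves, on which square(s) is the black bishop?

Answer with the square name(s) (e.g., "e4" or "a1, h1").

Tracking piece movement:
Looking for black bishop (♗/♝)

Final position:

  a b c d e f g h
  ─────────────────
8│♜ ♞ ♝ ♛ ♚ ♝ ♞ ♜│8
7│· ♟ ♟ ♟ · ♟ ♟ ♟│7
6│· · · · · · · ·│6
5│♟ · · · ♟ · · ·│5
4│· · · · · · ♕ ·│4
3│· · ♙ · · · · ·│3
2│♙ ♙ · ♙ ♙ ♙ ♙ ♙│2
1│♖ ♘ ♗ · ♔ ♗ ♘ ♖│1
  ─────────────────
  a b c d e f g h


c8, f8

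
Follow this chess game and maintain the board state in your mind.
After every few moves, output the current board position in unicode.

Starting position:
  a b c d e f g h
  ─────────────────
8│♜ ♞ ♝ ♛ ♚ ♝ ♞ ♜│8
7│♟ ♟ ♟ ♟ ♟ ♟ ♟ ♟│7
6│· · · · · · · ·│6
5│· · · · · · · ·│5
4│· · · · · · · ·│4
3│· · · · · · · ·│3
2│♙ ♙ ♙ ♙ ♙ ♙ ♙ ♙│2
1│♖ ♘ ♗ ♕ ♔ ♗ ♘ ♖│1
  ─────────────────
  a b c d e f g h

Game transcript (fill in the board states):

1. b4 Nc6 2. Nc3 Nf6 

  a b c d e f g h
  ─────────────────
8│♜ · ♝ ♛ ♚ ♝ · ♜│8
7│♟ ♟ ♟ ♟ ♟ ♟ ♟ ♟│7
6│· · ♞ · · ♞ · ·│6
5│· · · · · · · ·│5
4│· ♙ · · · · · ·│4
3│· · ♘ · · · · ·│3
2│♙ · ♙ ♙ ♙ ♙ ♙ ♙│2
1│♖ · ♗ ♕ ♔ ♗ ♘ ♖│1
  ─────────────────
  a b c d e f g h

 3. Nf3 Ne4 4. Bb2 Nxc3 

  a b c d e f g h
  ─────────────────
8│♜ · ♝ ♛ ♚ ♝ · ♜│8
7│♟ ♟ ♟ ♟ ♟ ♟ ♟ ♟│7
6│· · ♞ · · · · ·│6
5│· · · · · · · ·│5
4│· ♙ · · · · · ·│4
3│· · ♞ · · ♘ · ·│3
2│♙ ♗ ♙ ♙ ♙ ♙ ♙ ♙│2
1│♖ · · ♕ ♔ ♗ · ♖│1
  ─────────────────
  a b c d e f g h

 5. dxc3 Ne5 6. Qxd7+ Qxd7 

  a b c d e f g h
  ─────────────────
8│♜ · ♝ · ♚ ♝ · ♜│8
7│♟ ♟ ♟ ♛ ♟ ♟ ♟ ♟│7
6│· · · · · · · ·│6
5│· · · · ♞ · · ·│5
4│· ♙ · · · · · ·│4
3│· · ♙ · · ♘ · ·│3
2│♙ ♗ ♙ · ♙ ♙ ♙ ♙│2
1│♖ · · · ♔ ♗ · ♖│1
  ─────────────────
  a b c d e f g h

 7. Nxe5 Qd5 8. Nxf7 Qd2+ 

  a b c d e f g h
  ─────────────────
8│♜ · ♝ · ♚ ♝ · ♜│8
7│♟ ♟ ♟ · ♟ ♘ ♟ ♟│7
6│· · · · · · · ·│6
5│· · · · · · · ·│5
4│· ♙ · · · · · ·│4
3│· · ♙ · · · · ·│3
2│♙ ♗ ♙ ♛ ♙ ♙ ♙ ♙│2
1│♖ · · · ♔ ♗ · ♖│1
  ─────────────────
  a b c d e f g h

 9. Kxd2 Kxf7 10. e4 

  a b c d e f g h
  ─────────────────
8│♜ · ♝ · · ♝ · ♜│8
7│♟ ♟ ♟ · ♟ ♚ ♟ ♟│7
6│· · · · · · · ·│6
5│· · · · · · · ·│5
4│· ♙ · · ♙ · · ·│4
3│· · ♙ · · · · ·│3
2│♙ ♗ ♙ ♔ · ♙ ♙ ♙│2
1│♖ · · · · ♗ · ♖│1
  ─────────────────
  a b c d e f g h


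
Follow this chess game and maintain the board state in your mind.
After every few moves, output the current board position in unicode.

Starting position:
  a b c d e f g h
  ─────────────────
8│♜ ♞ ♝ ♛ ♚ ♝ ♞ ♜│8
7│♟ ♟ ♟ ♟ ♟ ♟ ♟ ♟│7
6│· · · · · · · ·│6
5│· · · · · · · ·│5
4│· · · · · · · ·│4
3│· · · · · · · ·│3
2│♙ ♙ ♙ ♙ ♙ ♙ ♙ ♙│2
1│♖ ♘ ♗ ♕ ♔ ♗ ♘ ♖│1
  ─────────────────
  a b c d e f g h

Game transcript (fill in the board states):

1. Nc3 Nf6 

  a b c d e f g h
  ─────────────────
8│♜ ♞ ♝ ♛ ♚ ♝ · ♜│8
7│♟ ♟ ♟ ♟ ♟ ♟ ♟ ♟│7
6│· · · · · ♞ · ·│6
5│· · · · · · · ·│5
4│· · · · · · · ·│4
3│· · ♘ · · · · ·│3
2│♙ ♙ ♙ ♙ ♙ ♙ ♙ ♙│2
1│♖ · ♗ ♕ ♔ ♗ ♘ ♖│1
  ─────────────────
  a b c d e f g h

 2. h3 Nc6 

  a b c d e f g h
  ─────────────────
8│♜ · ♝ ♛ ♚ ♝ · ♜│8
7│♟ ♟ ♟ ♟ ♟ ♟ ♟ ♟│7
6│· · ♞ · · ♞ · ·│6
5│· · · · · · · ·│5
4│· · · · · · · ·│4
3│· · ♘ · · · · ♙│3
2│♙ ♙ ♙ ♙ ♙ ♙ ♙ ·│2
1│♖ · ♗ ♕ ♔ ♗ ♘ ♖│1
  ─────────────────
  a b c d e f g h

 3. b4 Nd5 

  a b c d e f g h
  ─────────────────
8│♜ · ♝ ♛ ♚ ♝ · ♜│8
7│♟ ♟ ♟ ♟ ♟ ♟ ♟ ♟│7
6│· · ♞ · · · · ·│6
5│· · · ♞ · · · ·│5
4│· ♙ · · · · · ·│4
3│· · ♘ · · · · ♙│3
2│♙ · ♙ ♙ ♙ ♙ ♙ ·│2
1│♖ · ♗ ♕ ♔ ♗ ♘ ♖│1
  ─────────────────
  a b c d e f g h

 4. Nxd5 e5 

  a b c d e f g h
  ─────────────────
8│♜ · ♝ ♛ ♚ ♝ · ♜│8
7│♟ ♟ ♟ ♟ · ♟ ♟ ♟│7
6│· · ♞ · · · · ·│6
5│· · · ♘ ♟ · · ·│5
4│· ♙ · · · · · ·│4
3│· · · · · · · ♙│3
2│♙ · ♙ ♙ ♙ ♙ ♙ ·│2
1│♖ · ♗ ♕ ♔ ♗ ♘ ♖│1
  ─────────────────
  a b c d e f g h

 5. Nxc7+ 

  a b c d e f g h
  ─────────────────
8│♜ · ♝ ♛ ♚ ♝ · ♜│8
7│♟ ♟ ♘ ♟ · ♟ ♟ ♟│7
6│· · ♞ · · · · ·│6
5│· · · · ♟ · · ·│5
4│· ♙ · · · · · ·│4
3│· · · · · · · ♙│3
2│♙ · ♙ ♙ ♙ ♙ ♙ ·│2
1│♖ · ♗ ♕ ♔ ♗ ♘ ♖│1
  ─────────────────
  a b c d e f g h


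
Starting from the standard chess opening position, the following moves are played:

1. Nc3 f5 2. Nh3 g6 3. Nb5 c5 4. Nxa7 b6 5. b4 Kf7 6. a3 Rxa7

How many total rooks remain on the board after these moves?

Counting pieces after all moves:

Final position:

  a b c d e f g h
  ─────────────────
8│· ♞ ♝ ♛ · ♝ ♞ ♜│8
7│♜ · · ♟ ♟ ♚ · ♟│7
6│· ♟ · · · · ♟ ·│6
5│· · ♟ · · ♟ · ·│5
4│· ♙ · · · · · ·│4
3│♙ · · · · · · ♘│3
2│· · ♙ ♙ ♙ ♙ ♙ ♙│2
1│♖ · ♗ ♕ ♔ ♗ · ♖│1
  ─────────────────
  a b c d e f g h


4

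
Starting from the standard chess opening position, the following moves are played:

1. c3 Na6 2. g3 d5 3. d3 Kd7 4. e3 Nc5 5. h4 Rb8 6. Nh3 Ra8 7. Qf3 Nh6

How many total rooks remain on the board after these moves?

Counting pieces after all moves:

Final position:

  a b c d e f g h
  ─────────────────
8│♜ · ♝ ♛ · ♝ · ♜│8
7│♟ ♟ ♟ ♚ ♟ ♟ ♟ ♟│7
6│· · · · · · · ♞│6
5│· · ♞ ♟ · · · ·│5
4│· · · · · · · ♙│4
3│· · ♙ ♙ ♙ ♕ ♙ ♘│3
2│♙ ♙ · · · ♙ · ·│2
1│♖ ♘ ♗ · ♔ ♗ · ♖│1
  ─────────────────
  a b c d e f g h


4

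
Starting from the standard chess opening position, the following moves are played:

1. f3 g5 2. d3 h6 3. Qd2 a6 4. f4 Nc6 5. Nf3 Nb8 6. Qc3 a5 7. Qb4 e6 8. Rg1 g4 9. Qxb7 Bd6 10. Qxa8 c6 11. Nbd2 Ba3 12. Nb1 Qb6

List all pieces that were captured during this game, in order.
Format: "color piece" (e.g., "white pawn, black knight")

Tracking captures:
  Qxb7: captured black pawn
  Qxa8: captured black rook

black pawn, black rook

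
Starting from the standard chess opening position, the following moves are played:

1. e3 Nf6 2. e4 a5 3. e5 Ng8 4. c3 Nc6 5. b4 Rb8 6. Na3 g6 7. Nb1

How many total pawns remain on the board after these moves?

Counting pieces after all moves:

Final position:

  a b c d e f g h
  ─────────────────
8│· ♜ ♝ ♛ ♚ ♝ ♞ ♜│8
7│· ♟ ♟ ♟ ♟ ♟ · ♟│7
6│· · ♞ · · · ♟ ·│6
5│♟ · · · ♙ · · ·│5
4│· ♙ · · · · · ·│4
3│· · ♙ · · · · ·│3
2│♙ · · ♙ · ♙ ♙ ♙│2
1│♖ ♘ ♗ ♕ ♔ ♗ ♘ ♖│1
  ─────────────────
  a b c d e f g h


16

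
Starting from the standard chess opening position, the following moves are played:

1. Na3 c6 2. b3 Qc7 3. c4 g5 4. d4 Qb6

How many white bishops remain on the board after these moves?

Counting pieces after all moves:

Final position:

  a b c d e f g h
  ─────────────────
8│♜ ♞ ♝ · ♚ ♝ ♞ ♜│8
7│♟ ♟ · ♟ ♟ ♟ · ♟│7
6│· ♛ ♟ · · · · ·│6
5│· · · · · · ♟ ·│5
4│· · ♙ ♙ · · · ·│4
3│♘ ♙ · · · · · ·│3
2│♙ · · · ♙ ♙ ♙ ♙│2
1│♖ · ♗ ♕ ♔ ♗ ♘ ♖│1
  ─────────────────
  a b c d e f g h


2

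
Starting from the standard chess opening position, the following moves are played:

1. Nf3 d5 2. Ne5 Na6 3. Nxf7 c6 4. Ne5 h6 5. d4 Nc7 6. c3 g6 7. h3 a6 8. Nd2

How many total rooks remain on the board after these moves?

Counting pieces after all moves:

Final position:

  a b c d e f g h
  ─────────────────
8│♜ · ♝ ♛ ♚ ♝ ♞ ♜│8
7│· ♟ ♞ · ♟ · · ·│7
6│♟ · ♟ · · · ♟ ♟│6
5│· · · ♟ ♘ · · ·│5
4│· · · ♙ · · · ·│4
3│· · ♙ · · · · ♙│3
2│♙ ♙ · ♘ ♙ ♙ ♙ ·│2
1│♖ · ♗ ♕ ♔ ♗ · ♖│1
  ─────────────────
  a b c d e f g h


4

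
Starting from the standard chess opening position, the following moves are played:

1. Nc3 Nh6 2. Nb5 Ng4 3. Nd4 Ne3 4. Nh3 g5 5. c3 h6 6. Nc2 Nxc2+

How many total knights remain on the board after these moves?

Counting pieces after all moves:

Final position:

  a b c d e f g h
  ─────────────────
8│♜ ♞ ♝ ♛ ♚ ♝ · ♜│8
7│♟ ♟ ♟ ♟ ♟ ♟ · ·│7
6│· · · · · · · ♟│6
5│· · · · · · ♟ ·│5
4│· · · · · · · ·│4
3│· · ♙ · · · · ♘│3
2│♙ ♙ ♞ ♙ ♙ ♙ ♙ ♙│2
1│♖ · ♗ ♕ ♔ ♗ · ♖│1
  ─────────────────
  a b c d e f g h


3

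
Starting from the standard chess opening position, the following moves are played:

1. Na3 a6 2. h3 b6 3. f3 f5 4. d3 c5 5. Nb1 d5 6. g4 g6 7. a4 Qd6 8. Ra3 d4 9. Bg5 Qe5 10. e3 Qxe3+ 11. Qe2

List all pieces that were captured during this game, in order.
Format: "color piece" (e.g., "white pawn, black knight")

Tracking captures:
  Qxe3+: captured white pawn

white pawn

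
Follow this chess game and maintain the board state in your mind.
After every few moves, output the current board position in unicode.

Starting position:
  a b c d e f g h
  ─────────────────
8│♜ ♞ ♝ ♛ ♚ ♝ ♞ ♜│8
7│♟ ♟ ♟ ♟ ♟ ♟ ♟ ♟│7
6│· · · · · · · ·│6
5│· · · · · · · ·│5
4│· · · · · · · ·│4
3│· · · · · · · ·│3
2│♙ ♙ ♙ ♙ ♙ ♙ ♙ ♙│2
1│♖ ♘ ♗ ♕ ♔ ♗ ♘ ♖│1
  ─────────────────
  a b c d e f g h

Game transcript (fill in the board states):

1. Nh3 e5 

  a b c d e f g h
  ─────────────────
8│♜ ♞ ♝ ♛ ♚ ♝ ♞ ♜│8
7│♟ ♟ ♟ ♟ · ♟ ♟ ♟│7
6│· · · · · · · ·│6
5│· · · · ♟ · · ·│5
4│· · · · · · · ·│4
3│· · · · · · · ♘│3
2│♙ ♙ ♙ ♙ ♙ ♙ ♙ ♙│2
1│♖ ♘ ♗ ♕ ♔ ♗ · ♖│1
  ─────────────────
  a b c d e f g h

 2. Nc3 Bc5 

  a b c d e f g h
  ─────────────────
8│♜ ♞ ♝ ♛ ♚ · ♞ ♜│8
7│♟ ♟ ♟ ♟ · ♟ ♟ ♟│7
6│· · · · · · · ·│6
5│· · ♝ · ♟ · · ·│5
4│· · · · · · · ·│4
3│· · ♘ · · · · ♘│3
2│♙ ♙ ♙ ♙ ♙ ♙ ♙ ♙│2
1│♖ · ♗ ♕ ♔ ♗ · ♖│1
  ─────────────────
  a b c d e f g h

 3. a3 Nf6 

  a b c d e f g h
  ─────────────────
8│♜ ♞ ♝ ♛ ♚ · · ♜│8
7│♟ ♟ ♟ ♟ · ♟ ♟ ♟│7
6│· · · · · ♞ · ·│6
5│· · ♝ · ♟ · · ·│5
4│· · · · · · · ·│4
3│♙ · ♘ · · · · ♘│3
2│· ♙ ♙ ♙ ♙ ♙ ♙ ♙│2
1│♖ · ♗ ♕ ♔ ♗ · ♖│1
  ─────────────────
  a b c d e f g h



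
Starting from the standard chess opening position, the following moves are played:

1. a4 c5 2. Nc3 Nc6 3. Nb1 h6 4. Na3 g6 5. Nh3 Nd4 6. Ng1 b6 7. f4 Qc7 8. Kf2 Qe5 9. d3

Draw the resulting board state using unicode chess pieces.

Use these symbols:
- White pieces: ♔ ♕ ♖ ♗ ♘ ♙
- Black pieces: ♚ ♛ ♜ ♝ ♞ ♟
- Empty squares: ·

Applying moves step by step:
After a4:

♜ ♞ ♝ ♛ ♚ ♝ ♞ ♜
♟ ♟ ♟ ♟ ♟ ♟ ♟ ♟
· · · · · · · ·
· · · · · · · ·
♙ · · · · · · ·
· · · · · · · ·
· ♙ ♙ ♙ ♙ ♙ ♙ ♙
♖ ♘ ♗ ♕ ♔ ♗ ♘ ♖


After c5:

♜ ♞ ♝ ♛ ♚ ♝ ♞ ♜
♟ ♟ · ♟ ♟ ♟ ♟ ♟
· · · · · · · ·
· · ♟ · · · · ·
♙ · · · · · · ·
· · · · · · · ·
· ♙ ♙ ♙ ♙ ♙ ♙ ♙
♖ ♘ ♗ ♕ ♔ ♗ ♘ ♖


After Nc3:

♜ ♞ ♝ ♛ ♚ ♝ ♞ ♜
♟ ♟ · ♟ ♟ ♟ ♟ ♟
· · · · · · · ·
· · ♟ · · · · ·
♙ · · · · · · ·
· · ♘ · · · · ·
· ♙ ♙ ♙ ♙ ♙ ♙ ♙
♖ · ♗ ♕ ♔ ♗ ♘ ♖


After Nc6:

♜ · ♝ ♛ ♚ ♝ ♞ ♜
♟ ♟ · ♟ ♟ ♟ ♟ ♟
· · ♞ · · · · ·
· · ♟ · · · · ·
♙ · · · · · · ·
· · ♘ · · · · ·
· ♙ ♙ ♙ ♙ ♙ ♙ ♙
♖ · ♗ ♕ ♔ ♗ ♘ ♖


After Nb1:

♜ · ♝ ♛ ♚ ♝ ♞ ♜
♟ ♟ · ♟ ♟ ♟ ♟ ♟
· · ♞ · · · · ·
· · ♟ · · · · ·
♙ · · · · · · ·
· · · · · · · ·
· ♙ ♙ ♙ ♙ ♙ ♙ ♙
♖ ♘ ♗ ♕ ♔ ♗ ♘ ♖


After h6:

♜ · ♝ ♛ ♚ ♝ ♞ ♜
♟ ♟ · ♟ ♟ ♟ ♟ ·
· · ♞ · · · · ♟
· · ♟ · · · · ·
♙ · · · · · · ·
· · · · · · · ·
· ♙ ♙ ♙ ♙ ♙ ♙ ♙
♖ ♘ ♗ ♕ ♔ ♗ ♘ ♖


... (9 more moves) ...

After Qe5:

♜ · ♝ · ♚ ♝ ♞ ♜
♟ · · ♟ ♟ ♟ · ·
· ♟ · · · · ♟ ♟
· · ♟ · ♛ · · ·
♙ · · ♞ · ♙ · ·
♘ · · · · · · ·
· ♙ ♙ ♙ ♙ ♔ ♙ ♙
♖ · ♗ ♕ · ♗ ♘ ♖


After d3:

♜ · ♝ · ♚ ♝ ♞ ♜
♟ · · ♟ ♟ ♟ · ·
· ♟ · · · · ♟ ♟
· · ♟ · ♛ · · ·
♙ · · ♞ · ♙ · ·
♘ · · ♙ · · · ·
· ♙ ♙ · ♙ ♔ ♙ ♙
♖ · ♗ ♕ · ♗ ♘ ♖



  a b c d e f g h
  ─────────────────
8│♜ · ♝ · ♚ ♝ ♞ ♜│8
7│♟ · · ♟ ♟ ♟ · ·│7
6│· ♟ · · · · ♟ ♟│6
5│· · ♟ · ♛ · · ·│5
4│♙ · · ♞ · ♙ · ·│4
3│♘ · · ♙ · · · ·│3
2│· ♙ ♙ · ♙ ♔ ♙ ♙│2
1│♖ · ♗ ♕ · ♗ ♘ ♖│1
  ─────────────────
  a b c d e f g h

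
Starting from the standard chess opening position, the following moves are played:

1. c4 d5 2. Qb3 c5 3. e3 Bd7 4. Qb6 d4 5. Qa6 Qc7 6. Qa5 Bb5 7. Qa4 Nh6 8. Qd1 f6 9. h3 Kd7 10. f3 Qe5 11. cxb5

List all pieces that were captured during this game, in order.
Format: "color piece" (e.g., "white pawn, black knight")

Tracking captures:
  cxb5: captured black bishop

black bishop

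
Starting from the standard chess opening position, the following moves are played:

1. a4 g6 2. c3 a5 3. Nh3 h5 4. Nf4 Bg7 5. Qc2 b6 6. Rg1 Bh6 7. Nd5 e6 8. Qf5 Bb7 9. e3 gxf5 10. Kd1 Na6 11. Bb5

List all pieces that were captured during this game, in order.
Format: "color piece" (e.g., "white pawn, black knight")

Tracking captures:
  gxf5: captured white queen

white queen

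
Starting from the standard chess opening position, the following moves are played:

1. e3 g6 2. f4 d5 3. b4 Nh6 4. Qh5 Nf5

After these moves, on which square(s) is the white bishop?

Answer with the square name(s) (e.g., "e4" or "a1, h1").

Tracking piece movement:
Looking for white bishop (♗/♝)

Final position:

  a b c d e f g h
  ─────────────────
8│♜ ♞ ♝ ♛ ♚ ♝ · ♜│8
7│♟ ♟ ♟ · ♟ ♟ · ♟│7
6│· · · · · · ♟ ·│6
5│· · · ♟ · ♞ · ♕│5
4│· ♙ · · · ♙ · ·│4
3│· · · · ♙ · · ·│3
2│♙ · ♙ ♙ · · ♙ ♙│2
1│♖ ♘ ♗ · ♔ ♗ ♘ ♖│1
  ─────────────────
  a b c d e f g h


c1, f1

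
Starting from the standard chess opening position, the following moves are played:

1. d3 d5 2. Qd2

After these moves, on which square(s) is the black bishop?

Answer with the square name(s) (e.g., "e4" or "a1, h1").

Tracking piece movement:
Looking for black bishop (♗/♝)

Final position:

  a b c d e f g h
  ─────────────────
8│♜ ♞ ♝ ♛ ♚ ♝ ♞ ♜│8
7│♟ ♟ ♟ · ♟ ♟ ♟ ♟│7
6│· · · · · · · ·│6
5│· · · ♟ · · · ·│5
4│· · · · · · · ·│4
3│· · · ♙ · · · ·│3
2│♙ ♙ ♙ ♕ ♙ ♙ ♙ ♙│2
1│♖ ♘ ♗ · ♔ ♗ ♘ ♖│1
  ─────────────────
  a b c d e f g h


c8, f8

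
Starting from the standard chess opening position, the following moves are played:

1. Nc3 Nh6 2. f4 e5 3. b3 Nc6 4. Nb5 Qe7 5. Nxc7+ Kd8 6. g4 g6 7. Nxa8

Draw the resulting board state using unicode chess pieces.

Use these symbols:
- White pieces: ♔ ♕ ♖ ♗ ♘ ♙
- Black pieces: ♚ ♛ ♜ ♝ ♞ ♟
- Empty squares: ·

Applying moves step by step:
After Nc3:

♜ ♞ ♝ ♛ ♚ ♝ ♞ ♜
♟ ♟ ♟ ♟ ♟ ♟ ♟ ♟
· · · · · · · ·
· · · · · · · ·
· · · · · · · ·
· · ♘ · · · · ·
♙ ♙ ♙ ♙ ♙ ♙ ♙ ♙
♖ · ♗ ♕ ♔ ♗ ♘ ♖


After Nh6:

♜ ♞ ♝ ♛ ♚ ♝ · ♜
♟ ♟ ♟ ♟ ♟ ♟ ♟ ♟
· · · · · · · ♞
· · · · · · · ·
· · · · · · · ·
· · ♘ · · · · ·
♙ ♙ ♙ ♙ ♙ ♙ ♙ ♙
♖ · ♗ ♕ ♔ ♗ ♘ ♖


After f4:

♜ ♞ ♝ ♛ ♚ ♝ · ♜
♟ ♟ ♟ ♟ ♟ ♟ ♟ ♟
· · · · · · · ♞
· · · · · · · ·
· · · · · ♙ · ·
· · ♘ · · · · ·
♙ ♙ ♙ ♙ ♙ · ♙ ♙
♖ · ♗ ♕ ♔ ♗ ♘ ♖


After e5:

♜ ♞ ♝ ♛ ♚ ♝ · ♜
♟ ♟ ♟ ♟ · ♟ ♟ ♟
· · · · · · · ♞
· · · · ♟ · · ·
· · · · · ♙ · ·
· · ♘ · · · · ·
♙ ♙ ♙ ♙ ♙ · ♙ ♙
♖ · ♗ ♕ ♔ ♗ ♘ ♖


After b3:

♜ ♞ ♝ ♛ ♚ ♝ · ♜
♟ ♟ ♟ ♟ · ♟ ♟ ♟
· · · · · · · ♞
· · · · ♟ · · ·
· · · · · ♙ · ·
· ♙ ♘ · · · · ·
♙ · ♙ ♙ ♙ · ♙ ♙
♖ · ♗ ♕ ♔ ♗ ♘ ♖


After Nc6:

♜ · ♝ ♛ ♚ ♝ · ♜
♟ ♟ ♟ ♟ · ♟ ♟ ♟
· · ♞ · · · · ♞
· · · · ♟ · · ·
· · · · · ♙ · ·
· ♙ ♘ · · · · ·
♙ · ♙ ♙ ♙ · ♙ ♙
♖ · ♗ ♕ ♔ ♗ ♘ ♖


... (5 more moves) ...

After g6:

♜ · ♝ ♚ · ♝ · ♜
♟ ♟ ♘ ♟ ♛ ♟ · ♟
· · ♞ · · · ♟ ♞
· · · · ♟ · · ·
· · · · · ♙ ♙ ·
· ♙ · · · · · ·
♙ · ♙ ♙ ♙ · · ♙
♖ · ♗ ♕ ♔ ♗ ♘ ♖


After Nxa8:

♘ · ♝ ♚ · ♝ · ♜
♟ ♟ · ♟ ♛ ♟ · ♟
· · ♞ · · · ♟ ♞
· · · · ♟ · · ·
· · · · · ♙ ♙ ·
· ♙ · · · · · ·
♙ · ♙ ♙ ♙ · · ♙
♖ · ♗ ♕ ♔ ♗ ♘ ♖



  a b c d e f g h
  ─────────────────
8│♘ · ♝ ♚ · ♝ · ♜│8
7│♟ ♟ · ♟ ♛ ♟ · ♟│7
6│· · ♞ · · · ♟ ♞│6
5│· · · · ♟ · · ·│5
4│· · · · · ♙ ♙ ·│4
3│· ♙ · · · · · ·│3
2│♙ · ♙ ♙ ♙ · · ♙│2
1│♖ · ♗ ♕ ♔ ♗ ♘ ♖│1
  ─────────────────
  a b c d e f g h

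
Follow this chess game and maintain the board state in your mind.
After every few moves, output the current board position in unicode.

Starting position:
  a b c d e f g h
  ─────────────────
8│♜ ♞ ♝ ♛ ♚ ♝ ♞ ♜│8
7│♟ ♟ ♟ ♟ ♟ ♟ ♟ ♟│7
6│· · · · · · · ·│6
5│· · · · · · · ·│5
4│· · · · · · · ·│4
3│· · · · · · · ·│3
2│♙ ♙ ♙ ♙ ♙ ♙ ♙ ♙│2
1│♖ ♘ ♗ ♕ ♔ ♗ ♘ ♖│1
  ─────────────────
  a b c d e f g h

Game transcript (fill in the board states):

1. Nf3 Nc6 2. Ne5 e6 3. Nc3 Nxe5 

  a b c d e f g h
  ─────────────────
8│♜ · ♝ ♛ ♚ ♝ ♞ ♜│8
7│♟ ♟ ♟ ♟ · ♟ ♟ ♟│7
6│· · · · ♟ · · ·│6
5│· · · · ♞ · · ·│5
4│· · · · · · · ·│4
3│· · ♘ · · · · ·│3
2│♙ ♙ ♙ ♙ ♙ ♙ ♙ ♙│2
1│♖ · ♗ ♕ ♔ ♗ · ♖│1
  ─────────────────
  a b c d e f g h

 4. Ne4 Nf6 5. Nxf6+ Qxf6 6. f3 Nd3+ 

  a b c d e f g h
  ─────────────────
8│♜ · ♝ · ♚ ♝ · ♜│8
7│♟ ♟ ♟ ♟ · ♟ ♟ ♟│7
6│· · · · ♟ ♛ · ·│6
5│· · · · · · · ·│5
4│· · · · · · · ·│4
3│· · · ♞ · ♙ · ·│3
2│♙ ♙ ♙ ♙ ♙ · ♙ ♙│2
1│♖ · ♗ ♕ ♔ ♗ · ♖│1
  ─────────────────
  a b c d e f g h

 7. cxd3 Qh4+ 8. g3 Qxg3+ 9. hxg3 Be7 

  a b c d e f g h
  ─────────────────
8│♜ · ♝ · ♚ · · ♜│8
7│♟ ♟ ♟ ♟ ♝ ♟ ♟ ♟│7
6│· · · · ♟ · · ·│6
5│· · · · · · · ·│5
4│· · · · · · · ·│4
3│· · · ♙ · ♙ ♙ ·│3
2│♙ ♙ · ♙ ♙ · · ·│2
1│♖ · ♗ ♕ ♔ ♗ · ♖│1
  ─────────────────
  a b c d e f g h

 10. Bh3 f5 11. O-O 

  a b c d e f g h
  ─────────────────
8│♜ · ♝ · ♚ · · ♜│8
7│♟ ♟ ♟ ♟ ♝ · ♟ ♟│7
6│· · · · ♟ · · ·│6
5│· · · · · ♟ · ·│5
4│· · · · · · · ·│4
3│· · · ♙ · ♙ ♙ ♗│3
2│♙ ♙ · ♙ ♙ · · ·│2
1│♖ · ♗ ♕ · ♖ ♔ ·│1
  ─────────────────
  a b c d e f g h


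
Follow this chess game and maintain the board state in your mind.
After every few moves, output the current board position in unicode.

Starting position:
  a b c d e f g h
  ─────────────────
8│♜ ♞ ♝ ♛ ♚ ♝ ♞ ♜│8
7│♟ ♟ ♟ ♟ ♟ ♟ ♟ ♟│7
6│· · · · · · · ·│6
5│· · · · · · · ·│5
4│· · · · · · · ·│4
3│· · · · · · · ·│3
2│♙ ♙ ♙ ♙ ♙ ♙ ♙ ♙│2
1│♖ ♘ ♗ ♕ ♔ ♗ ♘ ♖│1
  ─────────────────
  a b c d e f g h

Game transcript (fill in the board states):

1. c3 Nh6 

  a b c d e f g h
  ─────────────────
8│♜ ♞ ♝ ♛ ♚ ♝ · ♜│8
7│♟ ♟ ♟ ♟ ♟ ♟ ♟ ♟│7
6│· · · · · · · ♞│6
5│· · · · · · · ·│5
4│· · · · · · · ·│4
3│· · ♙ · · · · ·│3
2│♙ ♙ · ♙ ♙ ♙ ♙ ♙│2
1│♖ ♘ ♗ ♕ ♔ ♗ ♘ ♖│1
  ─────────────────
  a b c d e f g h

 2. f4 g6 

  a b c d e f g h
  ─────────────────
8│♜ ♞ ♝ ♛ ♚ ♝ · ♜│8
7│♟ ♟ ♟ ♟ ♟ ♟ · ♟│7
6│· · · · · · ♟ ♞│6
5│· · · · · · · ·│5
4│· · · · · ♙ · ·│4
3│· · ♙ · · · · ·│3
2│♙ ♙ · ♙ ♙ · ♙ ♙│2
1│♖ ♘ ♗ ♕ ♔ ♗ ♘ ♖│1
  ─────────────────
  a b c d e f g h

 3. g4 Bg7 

  a b c d e f g h
  ─────────────────
8│♜ ♞ ♝ ♛ ♚ · · ♜│8
7│♟ ♟ ♟ ♟ ♟ ♟ ♝ ♟│7
6│· · · · · · ♟ ♞│6
5│· · · · · · · ·│5
4│· · · · · ♙ ♙ ·│4
3│· · ♙ · · · · ·│3
2│♙ ♙ · ♙ ♙ · · ♙│2
1│♖ ♘ ♗ ♕ ♔ ♗ ♘ ♖│1
  ─────────────────
  a b c d e f g h

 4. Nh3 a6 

  a b c d e f g h
  ─────────────────
8│♜ ♞ ♝ ♛ ♚ · · ♜│8
7│· ♟ ♟ ♟ ♟ ♟ ♝ ♟│7
6│♟ · · · · · ♟ ♞│6
5│· · · · · · · ·│5
4│· · · · · ♙ ♙ ·│4
3│· · ♙ · · · · ♘│3
2│♙ ♙ · ♙ ♙ · · ♙│2
1│♖ ♘ ♗ ♕ ♔ ♗ · ♖│1
  ─────────────────
  a b c d e f g h



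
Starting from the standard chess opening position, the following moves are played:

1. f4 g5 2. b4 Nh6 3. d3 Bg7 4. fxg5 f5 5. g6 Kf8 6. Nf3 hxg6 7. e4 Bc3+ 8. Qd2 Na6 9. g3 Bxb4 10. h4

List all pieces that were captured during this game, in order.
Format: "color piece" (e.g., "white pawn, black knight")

Tracking captures:
  fxg5: captured black pawn
  hxg6: captured white pawn
  Bxb4: captured white pawn

black pawn, white pawn, white pawn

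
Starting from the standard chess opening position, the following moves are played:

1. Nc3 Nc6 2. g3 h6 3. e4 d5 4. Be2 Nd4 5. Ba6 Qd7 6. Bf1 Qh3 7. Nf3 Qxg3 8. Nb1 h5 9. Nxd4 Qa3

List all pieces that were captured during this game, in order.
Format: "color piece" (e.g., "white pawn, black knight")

Tracking captures:
  Qxg3: captured white pawn
  Nxd4: captured black knight

white pawn, black knight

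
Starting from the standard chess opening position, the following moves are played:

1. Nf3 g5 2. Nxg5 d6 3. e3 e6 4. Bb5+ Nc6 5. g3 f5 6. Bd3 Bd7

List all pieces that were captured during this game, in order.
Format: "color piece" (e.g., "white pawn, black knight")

Tracking captures:
  Nxg5: captured black pawn

black pawn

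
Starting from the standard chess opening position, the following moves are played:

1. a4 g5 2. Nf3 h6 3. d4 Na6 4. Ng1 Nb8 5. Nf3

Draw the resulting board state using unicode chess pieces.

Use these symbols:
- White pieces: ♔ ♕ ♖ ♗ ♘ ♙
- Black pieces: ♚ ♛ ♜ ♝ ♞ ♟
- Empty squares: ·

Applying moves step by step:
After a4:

♜ ♞ ♝ ♛ ♚ ♝ ♞ ♜
♟ ♟ ♟ ♟ ♟ ♟ ♟ ♟
· · · · · · · ·
· · · · · · · ·
♙ · · · · · · ·
· · · · · · · ·
· ♙ ♙ ♙ ♙ ♙ ♙ ♙
♖ ♘ ♗ ♕ ♔ ♗ ♘ ♖


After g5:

♜ ♞ ♝ ♛ ♚ ♝ ♞ ♜
♟ ♟ ♟ ♟ ♟ ♟ · ♟
· · · · · · · ·
· · · · · · ♟ ·
♙ · · · · · · ·
· · · · · · · ·
· ♙ ♙ ♙ ♙ ♙ ♙ ♙
♖ ♘ ♗ ♕ ♔ ♗ ♘ ♖


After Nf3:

♜ ♞ ♝ ♛ ♚ ♝ ♞ ♜
♟ ♟ ♟ ♟ ♟ ♟ · ♟
· · · · · · · ·
· · · · · · ♟ ·
♙ · · · · · · ·
· · · · · ♘ · ·
· ♙ ♙ ♙ ♙ ♙ ♙ ♙
♖ ♘ ♗ ♕ ♔ ♗ · ♖


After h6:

♜ ♞ ♝ ♛ ♚ ♝ ♞ ♜
♟ ♟ ♟ ♟ ♟ ♟ · ·
· · · · · · · ♟
· · · · · · ♟ ·
♙ · · · · · · ·
· · · · · ♘ · ·
· ♙ ♙ ♙ ♙ ♙ ♙ ♙
♖ ♘ ♗ ♕ ♔ ♗ · ♖


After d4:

♜ ♞ ♝ ♛ ♚ ♝ ♞ ♜
♟ ♟ ♟ ♟ ♟ ♟ · ·
· · · · · · · ♟
· · · · · · ♟ ·
♙ · · ♙ · · · ·
· · · · · ♘ · ·
· ♙ ♙ · ♙ ♙ ♙ ♙
♖ ♘ ♗ ♕ ♔ ♗ · ♖


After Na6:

♜ · ♝ ♛ ♚ ♝ ♞ ♜
♟ ♟ ♟ ♟ ♟ ♟ · ·
♞ · · · · · · ♟
· · · · · · ♟ ·
♙ · · ♙ · · · ·
· · · · · ♘ · ·
· ♙ ♙ · ♙ ♙ ♙ ♙
♖ ♘ ♗ ♕ ♔ ♗ · ♖


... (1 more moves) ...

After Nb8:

♜ ♞ ♝ ♛ ♚ ♝ ♞ ♜
♟ ♟ ♟ ♟ ♟ ♟ · ·
· · · · · · · ♟
· · · · · · ♟ ·
♙ · · ♙ · · · ·
· · · · · · · ·
· ♙ ♙ · ♙ ♙ ♙ ♙
♖ ♘ ♗ ♕ ♔ ♗ ♘ ♖


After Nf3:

♜ ♞ ♝ ♛ ♚ ♝ ♞ ♜
♟ ♟ ♟ ♟ ♟ ♟ · ·
· · · · · · · ♟
· · · · · · ♟ ·
♙ · · ♙ · · · ·
· · · · · ♘ · ·
· ♙ ♙ · ♙ ♙ ♙ ♙
♖ ♘ ♗ ♕ ♔ ♗ · ♖



  a b c d e f g h
  ─────────────────
8│♜ ♞ ♝ ♛ ♚ ♝ ♞ ♜│8
7│♟ ♟ ♟ ♟ ♟ ♟ · ·│7
6│· · · · · · · ♟│6
5│· · · · · · ♟ ·│5
4│♙ · · ♙ · · · ·│4
3│· · · · · ♘ · ·│3
2│· ♙ ♙ · ♙ ♙ ♙ ♙│2
1│♖ ♘ ♗ ♕ ♔ ♗ · ♖│1
  ─────────────────
  a b c d e f g h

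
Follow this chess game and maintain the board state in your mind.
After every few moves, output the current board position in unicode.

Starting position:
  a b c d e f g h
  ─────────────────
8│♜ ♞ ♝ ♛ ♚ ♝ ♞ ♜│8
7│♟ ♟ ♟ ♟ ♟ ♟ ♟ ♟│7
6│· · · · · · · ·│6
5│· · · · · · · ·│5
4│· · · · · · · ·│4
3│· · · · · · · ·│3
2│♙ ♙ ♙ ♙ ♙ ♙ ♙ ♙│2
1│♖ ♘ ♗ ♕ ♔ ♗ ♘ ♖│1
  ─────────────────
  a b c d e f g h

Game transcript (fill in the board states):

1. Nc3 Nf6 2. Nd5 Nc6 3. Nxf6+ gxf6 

  a b c d e f g h
  ─────────────────
8│♜ · ♝ ♛ ♚ ♝ · ♜│8
7│♟ ♟ ♟ ♟ ♟ ♟ · ♟│7
6│· · ♞ · · ♟ · ·│6
5│· · · · · · · ·│5
4│· · · · · · · ·│4
3│· · · · · · · ·│3
2│♙ ♙ ♙ ♙ ♙ ♙ ♙ ♙│2
1│♖ · ♗ ♕ ♔ ♗ ♘ ♖│1
  ─────────────────
  a b c d e f g h

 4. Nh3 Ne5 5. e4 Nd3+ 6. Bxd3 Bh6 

  a b c d e f g h
  ─────────────────
8│♜ · ♝ ♛ ♚ · · ♜│8
7│♟ ♟ ♟ ♟ ♟ ♟ · ♟│7
6│· · · · · ♟ · ♝│6
5│· · · · · · · ·│5
4│· · · · ♙ · · ·│4
3│· · · ♗ · · · ♘│3
2│♙ ♙ ♙ ♙ · ♙ ♙ ♙│2
1│♖ · ♗ ♕ ♔ · · ♖│1
  ─────────────────
  a b c d e f g h

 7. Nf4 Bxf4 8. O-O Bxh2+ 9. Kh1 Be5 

  a b c d e f g h
  ─────────────────
8│♜ · ♝ ♛ ♚ · · ♜│8
7│♟ ♟ ♟ ♟ ♟ ♟ · ♟│7
6│· · · · · ♟ · ·│6
5│· · · · ♝ · · ·│5
4│· · · · ♙ · · ·│4
3│· · · ♗ · · · ·│3
2│♙ ♙ ♙ ♙ · ♙ ♙ ·│2
1│♖ · ♗ ♕ · ♖ · ♔│1
  ─────────────────
  a b c d e f g h

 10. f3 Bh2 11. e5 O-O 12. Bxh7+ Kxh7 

  a b c d e f g h
  ─────────────────
8│♜ · ♝ ♛ · ♜ · ·│8
7│♟ ♟ ♟ ♟ ♟ ♟ · ♚│7
6│· · · · · ♟ · ·│6
5│· · · · ♙ · · ·│5
4│· · · · · · · ·│4
3│· · · · · ♙ · ·│3
2│♙ ♙ ♙ ♙ · · ♙ ♝│2
1│♖ · ♗ ♕ · ♖ · ♔│1
  ─────────────────
  a b c d e f g h

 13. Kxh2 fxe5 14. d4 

  a b c d e f g h
  ─────────────────
8│♜ · ♝ ♛ · ♜ · ·│8
7│♟ ♟ ♟ ♟ ♟ ♟ · ♚│7
6│· · · · · · · ·│6
5│· · · · ♟ · · ·│5
4│· · · ♙ · · · ·│4
3│· · · · · ♙ · ·│3
2│♙ ♙ ♙ · · · ♙ ♔│2
1│♖ · ♗ ♕ · ♖ · ·│1
  ─────────────────
  a b c d e f g h


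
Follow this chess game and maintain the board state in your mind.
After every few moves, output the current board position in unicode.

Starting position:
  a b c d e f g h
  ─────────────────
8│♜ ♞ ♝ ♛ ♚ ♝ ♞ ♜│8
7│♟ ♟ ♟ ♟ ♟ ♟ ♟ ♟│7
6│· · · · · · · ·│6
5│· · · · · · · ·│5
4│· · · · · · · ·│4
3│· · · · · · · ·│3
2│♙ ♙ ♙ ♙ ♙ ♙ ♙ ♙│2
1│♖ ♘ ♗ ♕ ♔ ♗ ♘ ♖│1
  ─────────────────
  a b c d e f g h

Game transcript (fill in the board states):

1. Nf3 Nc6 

  a b c d e f g h
  ─────────────────
8│♜ · ♝ ♛ ♚ ♝ ♞ ♜│8
7│♟ ♟ ♟ ♟ ♟ ♟ ♟ ♟│7
6│· · ♞ · · · · ·│6
5│· · · · · · · ·│5
4│· · · · · · · ·│4
3│· · · · · ♘ · ·│3
2│♙ ♙ ♙ ♙ ♙ ♙ ♙ ♙│2
1│♖ ♘ ♗ ♕ ♔ ♗ · ♖│1
  ─────────────────
  a b c d e f g h

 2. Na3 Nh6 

  a b c d e f g h
  ─────────────────
8│♜ · ♝ ♛ ♚ ♝ · ♜│8
7│♟ ♟ ♟ ♟ ♟ ♟ ♟ ♟│7
6│· · ♞ · · · · ♞│6
5│· · · · · · · ·│5
4│· · · · · · · ·│4
3│♘ · · · · ♘ · ·│3
2│♙ ♙ ♙ ♙ ♙ ♙ ♙ ♙│2
1│♖ · ♗ ♕ ♔ ♗ · ♖│1
  ─────────────────
  a b c d e f g h

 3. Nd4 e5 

  a b c d e f g h
  ─────────────────
8│♜ · ♝ ♛ ♚ ♝ · ♜│8
7│♟ ♟ ♟ ♟ · ♟ ♟ ♟│7
6│· · ♞ · · · · ♞│6
5│· · · · ♟ · · ·│5
4│· · · ♘ · · · ·│4
3│♘ · · · · · · ·│3
2│♙ ♙ ♙ ♙ ♙ ♙ ♙ ♙│2
1│♖ · ♗ ♕ ♔ ♗ · ♖│1
  ─────────────────
  a b c d e f g h

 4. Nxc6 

  a b c d e f g h
  ─────────────────
8│♜ · ♝ ♛ ♚ ♝ · ♜│8
7│♟ ♟ ♟ ♟ · ♟ ♟ ♟│7
6│· · ♘ · · · · ♞│6
5│· · · · ♟ · · ·│5
4│· · · · · · · ·│4
3│♘ · · · · · · ·│3
2│♙ ♙ ♙ ♙ ♙ ♙ ♙ ♙│2
1│♖ · ♗ ♕ ♔ ♗ · ♖│1
  ─────────────────
  a b c d e f g h


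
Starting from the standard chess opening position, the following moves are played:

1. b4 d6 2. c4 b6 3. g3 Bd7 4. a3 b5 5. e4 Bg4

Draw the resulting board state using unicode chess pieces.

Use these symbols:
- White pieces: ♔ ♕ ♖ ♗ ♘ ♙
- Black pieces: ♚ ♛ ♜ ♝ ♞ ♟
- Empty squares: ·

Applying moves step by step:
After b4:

♜ ♞ ♝ ♛ ♚ ♝ ♞ ♜
♟ ♟ ♟ ♟ ♟ ♟ ♟ ♟
· · · · · · · ·
· · · · · · · ·
· ♙ · · · · · ·
· · · · · · · ·
♙ · ♙ ♙ ♙ ♙ ♙ ♙
♖ ♘ ♗ ♕ ♔ ♗ ♘ ♖


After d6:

♜ ♞ ♝ ♛ ♚ ♝ ♞ ♜
♟ ♟ ♟ · ♟ ♟ ♟ ♟
· · · ♟ · · · ·
· · · · · · · ·
· ♙ · · · · · ·
· · · · · · · ·
♙ · ♙ ♙ ♙ ♙ ♙ ♙
♖ ♘ ♗ ♕ ♔ ♗ ♘ ♖


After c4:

♜ ♞ ♝ ♛ ♚ ♝ ♞ ♜
♟ ♟ ♟ · ♟ ♟ ♟ ♟
· · · ♟ · · · ·
· · · · · · · ·
· ♙ ♙ · · · · ·
· · · · · · · ·
♙ · · ♙ ♙ ♙ ♙ ♙
♖ ♘ ♗ ♕ ♔ ♗ ♘ ♖


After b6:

♜ ♞ ♝ ♛ ♚ ♝ ♞ ♜
♟ · ♟ · ♟ ♟ ♟ ♟
· ♟ · ♟ · · · ·
· · · · · · · ·
· ♙ ♙ · · · · ·
· · · · · · · ·
♙ · · ♙ ♙ ♙ ♙ ♙
♖ ♘ ♗ ♕ ♔ ♗ ♘ ♖


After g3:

♜ ♞ ♝ ♛ ♚ ♝ ♞ ♜
♟ · ♟ · ♟ ♟ ♟ ♟
· ♟ · ♟ · · · ·
· · · · · · · ·
· ♙ ♙ · · · · ·
· · · · · · ♙ ·
♙ · · ♙ ♙ ♙ · ♙
♖ ♘ ♗ ♕ ♔ ♗ ♘ ♖


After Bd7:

♜ ♞ · ♛ ♚ ♝ ♞ ♜
♟ · ♟ ♝ ♟ ♟ ♟ ♟
· ♟ · ♟ · · · ·
· · · · · · · ·
· ♙ ♙ · · · · ·
· · · · · · ♙ ·
♙ · · ♙ ♙ ♙ · ♙
♖ ♘ ♗ ♕ ♔ ♗ ♘ ♖


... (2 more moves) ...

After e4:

♜ ♞ · ♛ ♚ ♝ ♞ ♜
♟ · ♟ ♝ ♟ ♟ ♟ ♟
· · · ♟ · · · ·
· ♟ · · · · · ·
· ♙ ♙ · ♙ · · ·
♙ · · · · · ♙ ·
· · · ♙ · ♙ · ♙
♖ ♘ ♗ ♕ ♔ ♗ ♘ ♖


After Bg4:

♜ ♞ · ♛ ♚ ♝ ♞ ♜
♟ · ♟ · ♟ ♟ ♟ ♟
· · · ♟ · · · ·
· ♟ · · · · · ·
· ♙ ♙ · ♙ · ♝ ·
♙ · · · · · ♙ ·
· · · ♙ · ♙ · ♙
♖ ♘ ♗ ♕ ♔ ♗ ♘ ♖



  a b c d e f g h
  ─────────────────
8│♜ ♞ · ♛ ♚ ♝ ♞ ♜│8
7│♟ · ♟ · ♟ ♟ ♟ ♟│7
6│· · · ♟ · · · ·│6
5│· ♟ · · · · · ·│5
4│· ♙ ♙ · ♙ · ♝ ·│4
3│♙ · · · · · ♙ ·│3
2│· · · ♙ · ♙ · ♙│2
1│♖ ♘ ♗ ♕ ♔ ♗ ♘ ♖│1
  ─────────────────
  a b c d e f g h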